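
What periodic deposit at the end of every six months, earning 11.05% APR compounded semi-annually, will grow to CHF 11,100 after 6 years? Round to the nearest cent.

CHF 676.44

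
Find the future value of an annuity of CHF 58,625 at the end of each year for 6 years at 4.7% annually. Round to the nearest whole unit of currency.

Accumulation factor s(6|0.047) = 6.750767; FV = 58625 × 6.750767 = 395,763.7067

CHF 395,764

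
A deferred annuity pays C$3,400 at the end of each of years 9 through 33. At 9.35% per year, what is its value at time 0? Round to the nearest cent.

PV at t=8 (ordinary 25-year annuity): 3400 × a(25|0.0935) = 3400 × 9.550416 = 32,471.4142
Discount back 8 years: 32,471.4142 × (1+0.0935)^(−8) = 32,471.4142 × 0.489159 = 15,883.6718

C$15,883.67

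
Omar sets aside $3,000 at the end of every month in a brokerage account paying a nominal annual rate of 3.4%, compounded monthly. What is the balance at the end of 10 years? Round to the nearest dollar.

$428,053

i = 0.034/12 = 0.00283333 per month; n = 10·12 = 120.
Accumulation factor s(120|0.00283333) = 142.684345; FV = 3000 × 142.684345 = 428,053.0362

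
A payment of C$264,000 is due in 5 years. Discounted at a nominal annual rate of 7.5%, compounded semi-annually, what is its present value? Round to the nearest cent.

i = 0.075/2 = 0.0375 per half-year; n = 5·2 = 10.
Discount factor = (1+0.0375)^(−10) = 0.692020; PV = 264,000 × 0.692020 = 182,693.4062

C$182,693.41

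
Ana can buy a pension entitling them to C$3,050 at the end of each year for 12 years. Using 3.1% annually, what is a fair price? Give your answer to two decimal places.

C$30,179.28

PV = 3050 × [1 − (1+0.031)^(−12)] / 0.031 = 3050 × 9.894845 = 30,179.2779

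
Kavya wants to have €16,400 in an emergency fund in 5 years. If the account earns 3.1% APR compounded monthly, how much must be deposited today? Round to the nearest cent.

€14,048.02

i = 0.031/12 = 0.00258333 per month; n = 5·12 = 60.
PV = 16,400 / (1 + 0.00258333)^60 = 16,400 / 1.167425 = 14,048.0163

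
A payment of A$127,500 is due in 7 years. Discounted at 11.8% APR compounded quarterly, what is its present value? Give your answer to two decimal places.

i = 0.118/4 = 0.0295 per quarter; n = 7·4 = 28.
PV = 127,500 / (1 + 0.0295)^28 = 127,500 / 2.257033 = 56,490.1019

A$56,490.10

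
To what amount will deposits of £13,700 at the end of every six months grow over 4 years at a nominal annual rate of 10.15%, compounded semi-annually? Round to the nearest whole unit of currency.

£131,174

Periodic rate i = 0.1015/2 = 0.05075; n = 4 × 2 = 8 periods.
FV = 13700 × [(1+0.05075)^8 − 1] / 0.05075 = 13700 × 9.574762 = 131,174.2425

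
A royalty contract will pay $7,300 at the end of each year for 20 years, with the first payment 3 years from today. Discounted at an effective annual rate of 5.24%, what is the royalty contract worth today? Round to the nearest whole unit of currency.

$80,494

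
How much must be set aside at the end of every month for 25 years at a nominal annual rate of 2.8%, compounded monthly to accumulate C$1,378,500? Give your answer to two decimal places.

C$3,178.01

With 12 periods per year: i = 0.00233333, n = 300.
PMT = 1.3785e+06 / ( [(1+0.00233333)^300 − 1] / 0.00233333 ) = 1.3785e+06 / 433.762014 = 3,178.0100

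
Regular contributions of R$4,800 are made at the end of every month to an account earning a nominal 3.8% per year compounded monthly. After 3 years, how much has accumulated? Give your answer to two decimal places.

R$182,728.84

i = 0.038/12 = 0.00316667 per month; n = 3·12 = 36.
FV = PMT · [(1+i)^n − 1] / i = 4800 · 38.068507 = 182,728.8354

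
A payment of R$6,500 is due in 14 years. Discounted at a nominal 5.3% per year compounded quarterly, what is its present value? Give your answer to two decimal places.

i = 0.053/4 = 0.01325 per quarter; n = 14·4 = 56.
PV = 6,500 / (1 + 0.01325)^56 = 6,500 / 2.089923 = 3,110.1624

R$3,110.16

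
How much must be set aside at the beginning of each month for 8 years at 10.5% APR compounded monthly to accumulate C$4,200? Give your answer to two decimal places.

C$27.85

Periodic rate i = 0.105/12 = 0.00875; n = 8 × 12 = 96 periods.
PMT = 4200 / ( [(1+0.00875)^96 − 1] / 0.00875 × (1+i) ) = 4200 / 150.784388 = 27.8543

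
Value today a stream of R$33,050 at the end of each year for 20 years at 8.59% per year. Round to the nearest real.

R$310,724

PV = 33050 × [1 − (1+0.0859)^(−20)] / 0.0859 = 33050 × 9.401639 = 310,724.1599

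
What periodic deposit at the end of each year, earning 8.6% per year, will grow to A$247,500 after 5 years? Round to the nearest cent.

A$41,686.35

FV-annuity factor = 5.937195; PMT = 247500 / 5.937195 = 41,686.3520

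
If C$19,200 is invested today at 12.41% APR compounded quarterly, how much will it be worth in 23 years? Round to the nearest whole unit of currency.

C$319,203

Periodic rate i = 0.1241/4 = 0.031025; n = 23 × 4 = 92 periods.
FV = PV·(1+i)^n = 19,200 × 16.625168 = 319,203.2218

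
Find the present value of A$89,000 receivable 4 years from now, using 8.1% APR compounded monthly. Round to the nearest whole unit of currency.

A$64,439

Periodic rate i = 0.081/12 = 0.00675; n = 4 × 12 = 48 periods.
PV = FV·(1+i)^(−n) = 89,000 × 0.724038 = 64,439.3824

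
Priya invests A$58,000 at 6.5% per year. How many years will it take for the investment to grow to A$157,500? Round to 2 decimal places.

15.86 years

n = ln(157500/58000) / ln(1+0.065) = ln(2.71552) / 0.062975 = 15.8632 years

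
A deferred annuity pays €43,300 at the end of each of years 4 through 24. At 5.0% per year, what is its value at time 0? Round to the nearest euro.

€479,565

PV at t=3 (ordinary 21-year annuity): 43300 × a(21|0.05) = 43300 × 12.821153 = 555,155.9122
Discount back 3 years: 555,155.9122 × (1+0.05)^(−3) = 555,155.9122 × 0.863838 = 479,564.5500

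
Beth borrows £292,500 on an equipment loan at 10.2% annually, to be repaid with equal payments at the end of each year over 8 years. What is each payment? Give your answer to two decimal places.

£55,227.19

PMT = 292500 / ( [1 − (1+0.102)^(−8)] / 0.102 ) = 292500 / 5.296304 = 55,227.1934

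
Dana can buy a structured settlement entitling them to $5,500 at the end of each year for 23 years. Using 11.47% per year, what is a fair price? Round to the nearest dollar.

$44,005

PV = PMT · [1 − (1+i)^(−n)] / i = 5500 · 8.000928 = 44,005.1028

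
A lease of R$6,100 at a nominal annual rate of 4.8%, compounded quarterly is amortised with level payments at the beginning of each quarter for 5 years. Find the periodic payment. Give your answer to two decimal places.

With 4 periods per year: i = 0.012, n = 20.
Annuity-PV factor × (1+i) = 17.899545; PMT = 6100 / 17.899545 = 340.7908

R$340.79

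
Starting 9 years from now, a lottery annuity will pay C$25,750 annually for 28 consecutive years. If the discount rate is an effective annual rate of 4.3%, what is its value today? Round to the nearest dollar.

C$296,052

PV at t=8 (ordinary 28-year annuity): 25750 × a(28|0.043) = 25750 × 16.101452 = 414,612.3889
Discount back 8 years: 414,612.3889 × (1+0.043)^(−8) = 414,612.3889 × 0.714045 = 296,051.8693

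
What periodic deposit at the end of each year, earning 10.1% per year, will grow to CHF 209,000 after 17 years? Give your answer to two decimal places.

CHF 5,107.24

FV-annuity factor = 40.922332; PMT = 209000 / 40.922332 = 5,107.2358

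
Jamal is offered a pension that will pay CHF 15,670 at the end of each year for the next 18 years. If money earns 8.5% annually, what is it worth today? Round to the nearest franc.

PV = PMT · [1 − (1+i)^(−n)] / i = 15670 · 9.055476 = 141,899.3158

CHF 141,899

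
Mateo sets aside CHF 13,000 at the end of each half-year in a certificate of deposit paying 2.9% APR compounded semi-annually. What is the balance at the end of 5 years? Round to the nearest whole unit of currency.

CHF 138,819

i = 0.029/2 = 0.0145 per half-year; n = 5·2 = 10.
FV = 13000 × [(1+0.0145)^10 − 1] / 0.0145 = 13000 × 10.678381 = 138,818.9593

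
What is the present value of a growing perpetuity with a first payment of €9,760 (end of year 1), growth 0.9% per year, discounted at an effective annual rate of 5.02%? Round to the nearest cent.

PV = PMT / (i − g) = 9760 / (0.0502 − 0.009) = 9760 / 0.041200 = 236,893.2039

€236,893.20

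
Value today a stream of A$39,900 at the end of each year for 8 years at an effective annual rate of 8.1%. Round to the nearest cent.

PV = PMT · [1 − (1+i)^(−n)] / i = 39900 · 5.724895 = 228,423.3049

A$228,423.30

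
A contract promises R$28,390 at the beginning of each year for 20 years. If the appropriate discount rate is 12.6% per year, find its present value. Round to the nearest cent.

Annuity factor a(20|0.126) × (1+i) = 8.103978; PV = 28390 × 8.103978 = 230,071.9258
Payments are at the start of each period, so multiply by (1+i).

R$230,071.93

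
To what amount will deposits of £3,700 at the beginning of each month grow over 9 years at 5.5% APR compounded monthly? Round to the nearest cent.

Periodic rate i = 0.055/12 = 0.00458333; n = 9 × 12 = 108 periods.
Accumulation factor s(108|0.00458333) × (1+i) = 139.979156; FV = 3700 × 139.979156 = 517,922.8780
(Beginning-of-period payments → annuity-due factor ×(1+i).)

£517,922.88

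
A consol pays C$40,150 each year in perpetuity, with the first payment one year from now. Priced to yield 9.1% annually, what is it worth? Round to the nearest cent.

C$441,208.79

PV = PMT / i = 40150 / 0.091 = 441,208.7912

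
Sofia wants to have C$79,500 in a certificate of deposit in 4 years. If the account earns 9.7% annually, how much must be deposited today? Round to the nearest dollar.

C$54,896

PV = 79,500 / (1 + 0.097)^4 = 79,500 / 1.448193 = 54,895.9896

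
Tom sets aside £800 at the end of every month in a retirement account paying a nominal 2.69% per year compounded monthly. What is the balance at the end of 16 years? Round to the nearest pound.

£191,690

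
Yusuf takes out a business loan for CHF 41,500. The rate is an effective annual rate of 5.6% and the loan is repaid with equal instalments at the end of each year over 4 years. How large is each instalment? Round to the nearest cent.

CHF 11,867.04

PMT = 41500 / ( [1 − (1+0.056)^(−4)] / 0.056 ) = 41500 / 3.497081 = 11,867.0388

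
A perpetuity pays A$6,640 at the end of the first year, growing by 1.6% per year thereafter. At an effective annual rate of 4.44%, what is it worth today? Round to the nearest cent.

PV = D₁/(r − g) = 6640/(0.0444 − 0.016) = 233,802.8169

A$233,802.82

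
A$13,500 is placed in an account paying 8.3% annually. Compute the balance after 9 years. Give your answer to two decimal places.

A$27,668.77

13,500 × (1+0.083)^9 = 13,500 × 2.049539 = 27,668.7716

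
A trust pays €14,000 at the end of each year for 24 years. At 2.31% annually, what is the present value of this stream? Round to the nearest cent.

€255,726.82

PV = 14000 × [1 − (1+0.0231)^(−24)] / 0.0231 = 14000 × 18.266201 = 255,726.8190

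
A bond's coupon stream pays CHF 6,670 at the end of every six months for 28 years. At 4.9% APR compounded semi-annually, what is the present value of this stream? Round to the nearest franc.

CHF 202,053

i = 0.049/2 = 0.0245 per half-year; n = 28·2 = 56.
PV = 6670 × [1 − (1+0.0245)^(−56)] / 0.0245 = 6670 × 30.292735 = 202,052.5393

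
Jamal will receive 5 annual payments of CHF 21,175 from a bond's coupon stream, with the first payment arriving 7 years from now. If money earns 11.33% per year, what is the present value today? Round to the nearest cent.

CHF 40,763.73

PV at t=6 (ordinary 5-year annuity): 21175 × a(5|0.1133) = 21175 × 3.665420 = 77,615.2729
Discount back 6 years: 77,615.2729 × (1+0.1133)^(−6) = 77,615.2729 × 0.525202 = 40,763.7317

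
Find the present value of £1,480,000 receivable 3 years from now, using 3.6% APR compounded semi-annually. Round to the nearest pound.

£1,329,765

i = 0.036/2 = 0.018 per half-year; n = 3·2 = 6.
PV = 1,480,000 / (1 + 0.018)^6 = 1,480,000 / 1.112978 = 1,329,765.4576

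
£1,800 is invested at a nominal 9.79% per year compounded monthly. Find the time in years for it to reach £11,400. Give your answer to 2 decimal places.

Periodic rate i = 0.0979/12 = 0.00815833.
n = ln(11400/1800) / ln(1+0.00815833) = ln(6.33333) / 0.008125 = 227.1721 months
= 227.1721/12 years

18.93 years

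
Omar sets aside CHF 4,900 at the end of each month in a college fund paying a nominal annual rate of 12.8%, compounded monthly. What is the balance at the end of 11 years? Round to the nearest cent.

CHF 1,404,495.49

With 12 periods per year: i = 0.0106667, n = 132.
Accumulation factor s(132|0.0106667) = 286.631732; FV = 4900 × 286.631732 = 1,404,495.4891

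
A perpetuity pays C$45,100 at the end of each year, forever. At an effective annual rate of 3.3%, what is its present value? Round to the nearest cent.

PV = PMT / i = 45100 / 0.033 = 1,366,666.6667

C$1,366,666.67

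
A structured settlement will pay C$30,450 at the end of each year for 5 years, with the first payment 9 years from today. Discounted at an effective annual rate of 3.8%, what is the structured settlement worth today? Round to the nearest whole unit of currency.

PV at t=8 (ordinary 5-year annuity): 30450 × a(5|0.038) = 30450 × 4.476946 = 136,323.0053
PV₀ = 136,323.0053 / (1+0.038)^8 = 136,323.0053 / 1.347655 = 101,155.6916

C$101,156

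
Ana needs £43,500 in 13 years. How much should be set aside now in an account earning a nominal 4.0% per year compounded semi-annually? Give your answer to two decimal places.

Periodic rate i = 0.04/2 = 0.02; n = 13 × 2 = 26 periods.
PV = FV·(1+i)^(−n) = 43,500 × 0.597579 = 25,994.6989

£25,994.70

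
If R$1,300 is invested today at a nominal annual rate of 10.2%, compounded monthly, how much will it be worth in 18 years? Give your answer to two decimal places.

i = 0.102/12 = 0.0085 per month; n = 18·12 = 216.
FV = PV·(1+i)^n = 1,300 × 6.222930 = 8,089.8096

R$8,089.81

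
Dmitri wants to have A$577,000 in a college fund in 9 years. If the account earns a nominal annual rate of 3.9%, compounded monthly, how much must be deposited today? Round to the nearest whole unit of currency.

A$406,430

With 12 periods per year: i = 0.00325, n = 108.
PV = FV·(1+i)^(−n) = 577,000 × 0.704385 = 406,429.8766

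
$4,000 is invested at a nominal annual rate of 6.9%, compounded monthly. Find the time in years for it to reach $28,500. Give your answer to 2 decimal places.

28.54 years

Periodic rate i = 0.069/12 = 0.00575.
(1+i)^n = 28500/4000 = 7.12500, so n = ln 7.12500 / ln 1.00575 = 342.4782 months
= 342.4782/12 years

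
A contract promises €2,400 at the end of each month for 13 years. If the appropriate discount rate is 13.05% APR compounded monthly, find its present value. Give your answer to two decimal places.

€179,859.71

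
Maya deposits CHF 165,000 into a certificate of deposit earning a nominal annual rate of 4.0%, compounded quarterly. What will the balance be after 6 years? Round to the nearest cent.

CHF 209,506.22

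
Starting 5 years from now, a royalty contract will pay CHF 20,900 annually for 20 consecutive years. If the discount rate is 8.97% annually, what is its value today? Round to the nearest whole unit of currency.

CHF 135,597

Value one period before first payment (t=4): 20900 × [1 − (1+0.0897)^(−20)] / 0.0897 = 20900 × 9.148095 = 191,195.1753
Discount back 4 years: 191,195.1753 × (1+0.0897)^(−4) = 191,195.1753 × 0.709206 = 135,596.7016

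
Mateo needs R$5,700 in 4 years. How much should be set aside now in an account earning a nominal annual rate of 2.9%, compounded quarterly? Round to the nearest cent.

R$5,077.83

i = 0.029/4 = 0.00725 per quarter; n = 4·4 = 16.
Discount factor = (1+0.00725)^(−16) = 0.890848; PV = 5,700 × 0.890848 = 5,077.8333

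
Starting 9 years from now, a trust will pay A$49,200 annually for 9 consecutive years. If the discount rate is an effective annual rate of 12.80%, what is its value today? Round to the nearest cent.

A$97,047.95

PV at t=8 (ordinary 9-year annuity): 49200 × a(9|0.128) = 49200 × 5.170042 = 254,366.0543
PV₀ = 254,366.0543 / (1+0.128)^8 = 254,366.0543 / 2.621035 = 97,047.9478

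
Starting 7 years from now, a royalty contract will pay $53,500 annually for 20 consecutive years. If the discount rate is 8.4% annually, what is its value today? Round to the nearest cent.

Value one period before first payment (t=6): 53500 × [1 − (1+0.084)^(−20)] / 0.084 = 53500 × 9.532651 = 509,996.8052
Discount back 6 years: 509,996.8052 × (1+0.084)^(−6) = 509,996.8052 × 0.616346 = 314,334.2918

$314,334.29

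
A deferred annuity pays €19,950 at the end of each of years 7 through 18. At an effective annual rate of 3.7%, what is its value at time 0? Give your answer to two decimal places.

€153,214.55

Value one period before first payment (t=6): 19950 × [1 − (1+0.037)^(−12)] / 0.037 = 19950 × 9.550578 = 190,534.0274
Discount back 6 years: 190,534.0274 × (1+0.037)^(−6) = 190,534.0274 × 0.804132 = 153,214.5497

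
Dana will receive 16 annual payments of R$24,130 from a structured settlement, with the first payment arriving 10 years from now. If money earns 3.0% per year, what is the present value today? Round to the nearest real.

R$232,300

Value one period before first payment (t=9): 24130 × [1 − (1+0.03)^(−16)] / 0.03 = 24130 × 12.561102 = 303,099.3919
Discount back 9 years: 303,099.3919 × (1+0.03)^(−9) = 303,099.3919 × 0.766417 = 232,300.4455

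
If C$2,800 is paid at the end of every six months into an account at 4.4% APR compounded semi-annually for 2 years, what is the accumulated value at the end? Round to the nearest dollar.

i = 0.044/2 = 0.022 per half-year; n = 2·2 = 4.
FV = 2800 × [(1+0.022)^4 − 1] / 0.022 = 2800 × 4.133947 = 11,575.0506

C$11,575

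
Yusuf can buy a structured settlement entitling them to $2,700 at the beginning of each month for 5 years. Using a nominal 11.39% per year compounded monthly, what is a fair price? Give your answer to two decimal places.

$124,245.56

i = 0.1139/12 = 0.00949167 per month; n = 5·12 = 60.
PV = 2700 × [1 − (1+0.00949167)^(−60)] / 0.00949167 × (1+i) = 2700 × 46.016872 = 124,245.5556
(Beginning-of-period payments → annuity-due factor ×(1+i).)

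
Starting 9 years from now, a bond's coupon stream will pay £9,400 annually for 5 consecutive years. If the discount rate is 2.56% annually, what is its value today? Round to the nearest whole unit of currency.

Value one period before first payment (t=8): 9400 × [1 − (1+0.0256)^(−5)] / 0.0256 = 9400 × 4.637815 = 43,595.4619
Discount back 8 years: 43,595.4619 × (1+0.0256)^(−8) = 43,595.4619 × 0.816913 = 35,613.7074

£35,614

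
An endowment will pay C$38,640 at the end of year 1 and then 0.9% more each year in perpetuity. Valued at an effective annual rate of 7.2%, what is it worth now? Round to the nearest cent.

C$613,333.33

PV = PMT / (i − g) = 38640 / (0.072 − 0.009) = 38640 / 0.063000 = 613,333.3333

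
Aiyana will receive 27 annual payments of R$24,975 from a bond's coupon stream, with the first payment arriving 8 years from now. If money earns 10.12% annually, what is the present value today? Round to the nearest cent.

PV at t=7 (ordinary 27-year annuity): 24975 × a(27|0.1012) = 24975 × 9.149556 = 228,510.1656
PV₀ = 228,510.1656 / (1+0.1012)^7 = 228,510.1656 / 1.963647 = 116,370.2872

R$116,370.29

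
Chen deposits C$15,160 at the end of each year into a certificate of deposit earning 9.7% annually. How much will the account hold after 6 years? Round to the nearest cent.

C$116,086.33

FV = 15160 × [(1+0.097)^6 − 1] / 0.097 = 15160 × 7.657410 = 116,086.3334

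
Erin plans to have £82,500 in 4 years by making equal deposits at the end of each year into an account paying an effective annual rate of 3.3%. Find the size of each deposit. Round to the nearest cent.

£19,631.68

FV-annuity factor = 4.202392; PMT = 82500 / 4.202392 = 19,631.6767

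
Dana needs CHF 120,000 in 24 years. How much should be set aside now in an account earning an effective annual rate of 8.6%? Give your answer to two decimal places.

CHF 16,567.82

Discount factor = (1+0.086)^(−24) = 0.138065; PV = 120,000 × 0.138065 = 16,567.8228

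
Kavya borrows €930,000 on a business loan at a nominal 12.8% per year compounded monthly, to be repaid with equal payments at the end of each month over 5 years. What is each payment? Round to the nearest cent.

€21,065.26

Periodic rate i = 0.128/12 = 0.0106667; n = 5 × 12 = 60 periods.
PMT = 930000 / ( [1 − (1+0.0106667)^(−60)] / 0.0106667 ) = 930000 / 44.148508 = 21,065.2646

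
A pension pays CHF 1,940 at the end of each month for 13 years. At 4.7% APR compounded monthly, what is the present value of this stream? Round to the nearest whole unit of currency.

With 12 periods per year: i = 0.00391667, n = 156.
PV = PMT · [1 − (1+i)^(−n)] / i = 1940 · 116.564431 = 226,134.9966

CHF 226,135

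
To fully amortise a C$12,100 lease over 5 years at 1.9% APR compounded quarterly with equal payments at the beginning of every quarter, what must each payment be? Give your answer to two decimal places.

C$632.62

i = 0.019/4 = 0.00475 per quarter; n = 5·4 = 20.
PMT = 12100 / ( [1 − (1+0.00475)^(−20)] / 0.00475 × (1+i) ) = 12100 / 19.126741 = 632.6222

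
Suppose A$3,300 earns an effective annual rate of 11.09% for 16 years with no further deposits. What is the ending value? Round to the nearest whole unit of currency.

FV = PV·(1+i)^n = 3,300 × 5.380213 = 17,754.7029

A$17,755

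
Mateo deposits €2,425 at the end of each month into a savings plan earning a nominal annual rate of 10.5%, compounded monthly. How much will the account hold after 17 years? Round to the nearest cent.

€1,361,738.17

With 12 periods per year: i = 0.00875, n = 204.
FV = PMT · [(1+i)^n − 1] / i = 2425 · 561.541512 = 1,361,738.1674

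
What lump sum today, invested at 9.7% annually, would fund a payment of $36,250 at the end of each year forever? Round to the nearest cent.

$373,711.34

PV = C/r = 36250/0.097 = 373,711.3402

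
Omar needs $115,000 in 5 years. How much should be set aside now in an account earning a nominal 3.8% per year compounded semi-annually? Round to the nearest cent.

i = 0.038/2 = 0.019 per half-year; n = 5·2 = 10.
PV = 115,000 / (1 + 0.019)^10 = 115,000 / 1.207096 = 95,269.9638

$95,269.96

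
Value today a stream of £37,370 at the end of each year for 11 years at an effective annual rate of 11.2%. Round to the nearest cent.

PV = 37370 × [1 − (1+0.112)^(−11)] / 0.112 = 37370 × 6.151230 = 229,871.4543

£229,871.45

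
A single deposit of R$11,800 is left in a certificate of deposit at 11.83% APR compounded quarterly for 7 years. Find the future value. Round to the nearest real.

i = 0.1183/4 = 0.029575 per quarter; n = 7·4 = 28.
FV = PV·(1+i)^n = 11,800 × 2.261641 = 26,687.3645

R$26,687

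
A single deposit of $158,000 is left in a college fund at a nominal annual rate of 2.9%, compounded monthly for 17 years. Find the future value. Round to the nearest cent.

Periodic rate i = 0.029/12 = 0.00241667; n = 17 × 12 = 204 periods.
158,000 × (1+0.00241667)^204 = 158,000 × 1.636247 = 258,527.0376

$258,527.04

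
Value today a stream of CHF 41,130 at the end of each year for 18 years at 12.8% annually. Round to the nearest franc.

Annuity factor a(18|0.128) = 6.918729; PV = 41130 × 6.918729 = 284,567.3257

CHF 284,567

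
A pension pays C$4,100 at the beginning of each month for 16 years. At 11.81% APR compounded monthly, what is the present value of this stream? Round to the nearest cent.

With 12 periods per year: i = 0.00984167, n = 192.
PV = PMT · [1 − (1+i)^(−n)] / i × (1+i) = 4100 · 86.957387 = 356,525.2858
(annuity-due: payments at period start, so ×(1+i).)

C$356,525.29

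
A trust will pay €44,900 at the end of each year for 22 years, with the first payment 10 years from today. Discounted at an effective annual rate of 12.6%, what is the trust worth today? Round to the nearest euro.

Value one period before first payment (t=9): 44900 × [1 − (1+0.126)^(−22)] / 0.126 = 44900 × 7.353352 = 330,165.4950
PV₀ = 330,165.4950 / (1+0.126)^9 = 330,165.4950 / 2.909682 = 113,471.3363

€113,471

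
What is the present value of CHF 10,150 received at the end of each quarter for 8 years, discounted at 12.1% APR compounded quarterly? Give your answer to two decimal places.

Periodic rate i = 0.121/4 = 0.03025; n = 8 × 4 = 32 periods.
PV = PMT · [1 − (1+i)^(−n)] / i = 10150 · 20.319575 = 206,243.6815

CHF 206,243.68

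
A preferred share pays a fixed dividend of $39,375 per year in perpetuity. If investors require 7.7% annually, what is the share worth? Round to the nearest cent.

$511,363.64

PV = PMT / i = 39375 / 0.077 = 511,363.6364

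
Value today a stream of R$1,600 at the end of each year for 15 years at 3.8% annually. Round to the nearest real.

Annuity factor a(15|0.038) = 11.275503; PV = 1600 × 11.275503 = 18,040.8052

R$18,041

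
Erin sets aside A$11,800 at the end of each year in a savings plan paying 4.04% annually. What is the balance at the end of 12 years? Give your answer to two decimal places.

A$177,711.87

FV = PMT · [(1+i)^n − 1] / i = 11800 · 15.060328 = 177,711.8699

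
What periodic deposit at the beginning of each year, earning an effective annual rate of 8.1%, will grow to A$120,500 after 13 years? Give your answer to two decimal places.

A$5,152.02

FV-annuity factor × (1+i) = 23.388869; PMT = 120500 / 23.388869 = 5,152.0235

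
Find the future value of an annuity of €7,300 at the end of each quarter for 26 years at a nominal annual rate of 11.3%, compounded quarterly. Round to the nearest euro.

Periodic rate i = 0.113/4 = 0.02825; n = 26 × 4 = 104 periods.
FV = 7300 × [(1+0.02825)^104 − 1] / 0.02825 = 7300 × 606.177961 = 4,425,099.1131

€4,425,099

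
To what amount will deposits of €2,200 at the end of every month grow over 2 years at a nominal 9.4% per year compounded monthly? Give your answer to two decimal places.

i = 0.094/12 = 0.00783333 per month; n = 2·12 = 24.
Accumulation factor s(24|0.00783333) = 26.291466; FV = 2200 × 26.291466 = 57,841.2263

€57,841.23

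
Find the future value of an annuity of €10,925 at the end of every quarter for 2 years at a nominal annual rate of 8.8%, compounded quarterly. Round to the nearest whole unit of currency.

With 4 periods per year: i = 0.022, n = 8.
FV = 10925 × [(1+0.022)^8 − 1] / 0.022 = 10925 × 8.643863 = 94,434.1992

€94,434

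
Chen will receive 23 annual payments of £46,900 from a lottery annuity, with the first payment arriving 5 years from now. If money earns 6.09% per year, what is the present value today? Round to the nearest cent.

£451,856.51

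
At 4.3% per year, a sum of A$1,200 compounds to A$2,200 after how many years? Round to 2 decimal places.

14.40 years

(1+i)^n = 2200/1200 = 1.83333, so n = ln 1.83333 / ln 1.043 = 14.3971 years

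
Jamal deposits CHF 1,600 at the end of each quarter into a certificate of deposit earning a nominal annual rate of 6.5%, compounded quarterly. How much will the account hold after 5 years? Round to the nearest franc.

CHF 37,457

Periodic rate i = 0.065/4 = 0.01625; n = 5 × 4 = 20 periods.
FV = PMT · [(1+i)^n − 1] / i = 1600 · 23.410448 = 37,456.7163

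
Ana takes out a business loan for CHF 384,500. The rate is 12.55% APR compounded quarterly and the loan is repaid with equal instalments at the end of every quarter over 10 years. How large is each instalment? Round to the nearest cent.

Periodic rate i = 0.1255/4 = 0.031375; n = 10 × 4 = 40 periods.
PMT = 384500 / ( [1 − (1+0.031375)^(−40)] / 0.031375 ) = 384500 / 22.609497 = 17,006.1278

CHF 17,006.13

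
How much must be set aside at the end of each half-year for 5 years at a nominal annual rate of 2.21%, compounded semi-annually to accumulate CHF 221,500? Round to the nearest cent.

CHF 21,070.78

Periodic rate i = 0.0221/2 = 0.01105; n = 5 × 2 = 10 periods.
PMT = 221500 / ( [(1+0.01105)^10 − 1] / 0.01105 ) = 221500 / 10.512189 = 21,070.7771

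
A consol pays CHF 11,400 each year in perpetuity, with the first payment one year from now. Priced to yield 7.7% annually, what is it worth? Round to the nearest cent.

CHF 148,051.95

PV = PMT / i = 11400 / 0.077 = 148,051.9481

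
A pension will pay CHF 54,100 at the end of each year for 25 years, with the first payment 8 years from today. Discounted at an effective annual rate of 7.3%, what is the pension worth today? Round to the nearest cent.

CHF 374,813.25

PV at t=7 (ordinary 25-year annuity): 54100 × a(25|0.073) = 54100 × 11.345293 = 613,780.3682
PV₀ = 613,780.3682 / (1+0.073)^7 = 613,780.3682 / 1.637563 = 374,813.2538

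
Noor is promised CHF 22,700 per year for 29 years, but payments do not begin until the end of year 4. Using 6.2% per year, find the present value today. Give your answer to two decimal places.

Value one period before first payment (t=3): 22700 × [1 − (1+0.062)^(−29)] / 0.062 = 22700 × 13.310667 = 302,152.1338
PV₀ = 302,152.1338 / (1+0.062)^3 = 302,152.1338 / 1.197770 = 252,262.1631

CHF 252,262.16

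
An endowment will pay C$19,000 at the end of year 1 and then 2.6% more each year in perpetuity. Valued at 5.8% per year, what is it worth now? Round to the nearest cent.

C$593,750.00

PV = PMT / (i − g) = 19000 / (0.058 − 0.026) = 19000 / 0.032000 = 593,750.0000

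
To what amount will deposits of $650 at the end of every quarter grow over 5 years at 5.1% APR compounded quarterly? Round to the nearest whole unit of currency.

Periodic rate i = 0.051/4 = 0.01275; n = 5 × 4 = 20 periods.
FV = 650 × [(1+0.01275)^20 − 1] / 0.01275 = 650 × 22.618286 = 14,701.8862

$14,702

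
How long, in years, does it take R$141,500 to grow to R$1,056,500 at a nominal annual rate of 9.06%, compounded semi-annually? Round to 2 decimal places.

22.69 years

Periodic rate i = 0.0906/2 = 0.0453.
(1+i)^n = 1.0565e+06/141500 = 7.46643, so n = ln 7.46643 / ln 1.0453 = 45.3779 half-years
= 45.3779/2 years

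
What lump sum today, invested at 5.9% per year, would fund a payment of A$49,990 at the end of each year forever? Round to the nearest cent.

PV = C/r = 49990/0.059 = 847,288.1356

A$847,288.14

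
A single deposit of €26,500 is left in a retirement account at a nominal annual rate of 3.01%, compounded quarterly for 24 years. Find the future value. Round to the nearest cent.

€54,425.91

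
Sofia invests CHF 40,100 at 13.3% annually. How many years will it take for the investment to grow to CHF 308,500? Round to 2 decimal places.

16.34 years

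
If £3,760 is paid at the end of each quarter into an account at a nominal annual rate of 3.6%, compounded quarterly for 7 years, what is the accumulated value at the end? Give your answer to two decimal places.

£119,127.89

Periodic rate i = 0.036/4 = 0.009; n = 7 × 4 = 28 periods.
Accumulation factor s(28|0.009) = 31.682950; FV = 3760 × 31.682950 = 119,127.8919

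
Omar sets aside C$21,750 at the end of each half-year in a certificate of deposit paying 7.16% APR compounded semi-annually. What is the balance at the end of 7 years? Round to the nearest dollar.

With 2 periods per year: i = 0.0358, n = 14.
Accumulation factor s(14|0.0358) = 17.773718; FV = 21750 × 17.773718 = 386,578.3685

C$386,578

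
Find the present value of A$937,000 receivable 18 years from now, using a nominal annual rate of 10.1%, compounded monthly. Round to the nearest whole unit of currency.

Periodic rate i = 0.101/12 = 0.00841667; n = 18 × 12 = 216 periods.
Discount factor = (1+0.00841667)^(−216) = 0.163590; PV = 937,000 × 0.163590 = 153,283.8409

A$153,284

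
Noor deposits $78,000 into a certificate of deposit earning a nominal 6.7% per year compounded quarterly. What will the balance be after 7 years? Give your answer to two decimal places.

$124,191.44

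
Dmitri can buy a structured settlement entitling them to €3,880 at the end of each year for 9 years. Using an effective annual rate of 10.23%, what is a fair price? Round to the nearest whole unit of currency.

PV = PMT · [1 − (1+i)^(−n)] / i = 3880 · 5.706748 = 22,142.1825

€22,142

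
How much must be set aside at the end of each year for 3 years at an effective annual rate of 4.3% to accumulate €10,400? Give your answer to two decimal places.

€3,321.78

PMT = 10400 / ( [(1+0.043)^3 − 1] / 0.043 ) = 10400 / 3.130849 = 3,321.7827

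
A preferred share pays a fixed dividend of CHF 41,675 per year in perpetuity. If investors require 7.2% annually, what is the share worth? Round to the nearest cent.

CHF 578,819.44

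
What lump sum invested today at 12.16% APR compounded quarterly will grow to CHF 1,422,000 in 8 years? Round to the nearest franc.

With 4 periods per year: i = 0.0304, n = 32.
PV = FV·(1+i)^(−n) = 1,422,000 × 0.383542 = 545,396.5619

CHF 545,397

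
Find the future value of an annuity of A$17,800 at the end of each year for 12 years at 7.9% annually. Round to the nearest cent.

Accumulation factor s(12|0.079) = 18.864968; FV = 17800 × 18.864968 = 335,796.4365

A$335,796.44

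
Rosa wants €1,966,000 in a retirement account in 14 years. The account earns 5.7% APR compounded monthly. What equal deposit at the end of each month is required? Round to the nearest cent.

Periodic rate i = 0.057/12 = 0.00475; n = 14 × 12 = 168 periods.
FV-annuity factor = 256.189897; PMT = 1.966e+06 / 256.189897 = 7,673.9950

€7,674.00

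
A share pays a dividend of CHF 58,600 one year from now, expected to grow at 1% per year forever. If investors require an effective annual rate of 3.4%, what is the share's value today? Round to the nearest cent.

CHF 2,441,666.67

PV = D₁/(r − g) = 58600/(0.034 − 0.01) = 2,441,666.6667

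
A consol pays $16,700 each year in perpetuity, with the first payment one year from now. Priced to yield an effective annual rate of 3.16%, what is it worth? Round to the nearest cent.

$528,481.01

PV = C/r = 16700/0.0316 = 528,481.0127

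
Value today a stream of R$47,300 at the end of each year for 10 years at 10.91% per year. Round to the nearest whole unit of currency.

R$279,615

Annuity factor a(10|0.1091) = 5.911523; PV = 47300 × 5.911523 = 279,615.0537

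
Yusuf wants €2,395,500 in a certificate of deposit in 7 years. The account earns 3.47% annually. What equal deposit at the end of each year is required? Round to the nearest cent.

PMT = 2.3955e+06 / ( [(1+0.0347)^7 − 1] / 0.0347 ) = 2.3955e+06 / 7.772336 = 308,208.4848

€308,208.48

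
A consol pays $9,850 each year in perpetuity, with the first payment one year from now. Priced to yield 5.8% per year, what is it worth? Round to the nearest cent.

$169,827.59

PV = C/r = 9850/0.058 = 169,827.5862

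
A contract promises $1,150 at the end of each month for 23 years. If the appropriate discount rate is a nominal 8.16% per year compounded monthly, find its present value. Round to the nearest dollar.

i = 0.0816/12 = 0.0068 per month; n = 23·12 = 276.
PV = 1150 × [1 − (1+0.0068)^(−276)] / 0.0068 = 1150 × 124.403723 = 143,064.2817

$143,064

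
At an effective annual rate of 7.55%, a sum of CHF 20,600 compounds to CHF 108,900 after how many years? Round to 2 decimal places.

n = ln(108900/20600) / ln(1+0.0755) = ln(5.28641) / 0.072786 = 22.8773 years

22.88 years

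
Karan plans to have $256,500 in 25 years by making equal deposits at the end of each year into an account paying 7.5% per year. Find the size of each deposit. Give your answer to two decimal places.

$3,773.29

FV-annuity factor = 67.977862; PMT = 256500 / 67.977862 = 3,773.2873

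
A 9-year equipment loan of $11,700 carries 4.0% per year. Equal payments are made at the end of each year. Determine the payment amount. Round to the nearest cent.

$1,573.57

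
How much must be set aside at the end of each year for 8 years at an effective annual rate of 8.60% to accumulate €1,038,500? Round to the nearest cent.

PMT = 1.0385e+06 / ( [(1+0.086)^8 − 1] / 0.086 ) = 1.0385e+06 / 10.869898 = 95,539.0736

€95,539.07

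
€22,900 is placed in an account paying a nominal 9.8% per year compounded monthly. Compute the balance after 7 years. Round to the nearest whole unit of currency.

i = 0.098/12 = 0.00816667 per month; n = 7·12 = 84.
FV = 22,900 × (1 + 0.00816667)^84 = 45,347.3120

€45,347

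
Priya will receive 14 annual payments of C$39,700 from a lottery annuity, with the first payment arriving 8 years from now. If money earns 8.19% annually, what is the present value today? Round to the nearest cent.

C$186,574.71

PV at t=7 (ordinary 14-year annuity): 39700 × a(14|0.0819) = 39700 × 8.154027 = 323,714.8554
PV₀ = 323,714.8554 / (1+0.0819)^7 = 323,714.8554 / 1.735041 = 186,574.7139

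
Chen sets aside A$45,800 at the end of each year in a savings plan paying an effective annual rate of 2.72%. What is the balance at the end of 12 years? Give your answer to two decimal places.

A$639,751.51

FV = PMT · [(1+i)^n − 1] / i = 45800 · 13.968374 = 639,751.5109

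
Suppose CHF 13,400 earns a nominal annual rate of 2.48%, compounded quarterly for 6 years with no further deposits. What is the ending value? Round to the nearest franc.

CHF 15,543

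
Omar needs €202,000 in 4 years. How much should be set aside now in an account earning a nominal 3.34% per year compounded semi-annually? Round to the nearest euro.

€176,933

Periodic rate i = 0.0334/2 = 0.0167; n = 4 × 2 = 8 periods.
Discount factor = (1+0.0167)^(−8) = 0.875906; PV = 202,000 × 0.875906 = 176,932.9754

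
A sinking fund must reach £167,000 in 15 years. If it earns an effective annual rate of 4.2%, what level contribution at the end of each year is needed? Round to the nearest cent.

£8,216.97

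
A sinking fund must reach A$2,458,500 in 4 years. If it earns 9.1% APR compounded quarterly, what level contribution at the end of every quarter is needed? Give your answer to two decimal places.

A$129,106.05

i = 0.091/4 = 0.02275 per quarter; n = 4·4 = 16.
FV-annuity factor = 19.042485; PMT = 2.4585e+06 / 19.042485 = 129,106.0478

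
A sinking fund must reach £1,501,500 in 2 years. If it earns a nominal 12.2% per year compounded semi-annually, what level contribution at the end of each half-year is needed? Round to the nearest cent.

£342,721.29

i = 0.122/2 = 0.061 per half-year; n = 2·2 = 4.
PMT = 1.5015e+06 / ( [(1+0.061)^4 − 1] / 0.061 ) = 1.5015e+06 / 4.381111 = 342,721.2884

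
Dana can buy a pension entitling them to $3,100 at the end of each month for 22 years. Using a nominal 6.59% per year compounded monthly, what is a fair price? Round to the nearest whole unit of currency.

$431,526

i = 0.0659/12 = 0.00549167 per month; n = 22·12 = 264.
Annuity factor a(264|0.00549167) = 139.201887; PV = 3100 × 139.201887 = 431,525.8486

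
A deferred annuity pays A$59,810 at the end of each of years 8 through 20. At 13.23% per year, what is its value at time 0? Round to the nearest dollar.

A$151,776

Value one period before first payment (t=7): 59810 × [1 − (1+0.1323)^(−13)] / 0.1323 = 59810 × 6.055643 = 362,187.9919
Discount back 7 years: 362,187.9919 × (1+0.1323)^(−7) = 362,187.9919 × 0.419053 = 151,776.1374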